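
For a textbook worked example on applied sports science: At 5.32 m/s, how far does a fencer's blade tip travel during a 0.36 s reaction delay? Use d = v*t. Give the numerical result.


d = v * t
d = 5.32 * 0.36
d = 1.9152 m

1.9152 m


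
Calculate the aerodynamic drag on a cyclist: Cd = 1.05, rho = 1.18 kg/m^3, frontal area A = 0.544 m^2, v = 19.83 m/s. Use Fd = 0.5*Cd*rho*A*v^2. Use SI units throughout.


Fd = 0.5 * Cd * rho * A * v^2
Fd = 0.5 * 1.05 * 1.18 * 0.544 * 19.83^2
v^2 = 393.2289
Fd = 0.5 * 1.05 * 1.18 * 0.544 * 393.2289 = 132.5213 N

132.5213 N


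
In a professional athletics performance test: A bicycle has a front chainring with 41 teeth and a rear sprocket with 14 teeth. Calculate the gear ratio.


GR = front_teeth / rear_teeth
GR = 41 / 14
GR = 2.9286

2.9286


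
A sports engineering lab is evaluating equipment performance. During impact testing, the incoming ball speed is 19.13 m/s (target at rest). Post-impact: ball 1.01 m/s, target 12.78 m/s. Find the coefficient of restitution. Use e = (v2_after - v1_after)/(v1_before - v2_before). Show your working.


e = (v2_after - v1_after) / (v1_before - v2_before)
Numerator = 12.78 - 1.01 = 11.77
Denominator = 19.13 - 0 = 19.13
e = 11.77 / 19.13 = 0.6153

0.6153


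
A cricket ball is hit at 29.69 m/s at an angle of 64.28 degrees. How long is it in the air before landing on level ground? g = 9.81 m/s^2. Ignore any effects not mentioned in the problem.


T = 2*v*sin(theta)/g
sin(theta) = sin(64.28 deg) = 0.9009
T = 2*29.69*0.9009 / 9.81
T = 53.497 / 9.81 = 5.4533 s

5.4533 s


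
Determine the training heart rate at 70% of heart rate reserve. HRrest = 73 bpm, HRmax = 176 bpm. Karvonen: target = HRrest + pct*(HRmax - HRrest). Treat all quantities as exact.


Target = HRrest + pct*(HRmax - HRrest)
Heart rate reserve = HRmax - HRrest = 176 - 73 = 103 bpm
Fraction = 70% = 0.7
Target = 73 + 0.7 * 103
Target = 73 + 72.1 = 145.1 bpm

145.1 bpm


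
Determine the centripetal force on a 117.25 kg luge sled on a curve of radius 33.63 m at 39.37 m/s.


Fc = m * v^2 / r
v^2 = 39.37^2 = 1549.9969
Fc = 117.25 * 1549.9969 / 33.63
Fc = 181737.1365 / 33.63 = 5404.0183 N

5404.0183 N


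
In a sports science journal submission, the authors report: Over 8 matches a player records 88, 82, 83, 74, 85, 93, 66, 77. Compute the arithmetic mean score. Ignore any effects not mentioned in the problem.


Average = sum / n
Sum = 648
Average = 648 / 8 = 81

81


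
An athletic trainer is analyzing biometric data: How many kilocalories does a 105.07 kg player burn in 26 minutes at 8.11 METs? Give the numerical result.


kcal = MET * mass * time_hr
Convert time: 26 min = 0.4333 hr
kcal = 8.11 * 105.07 * 0.4333
kcal = 369.251 kcal

369.251 kcal


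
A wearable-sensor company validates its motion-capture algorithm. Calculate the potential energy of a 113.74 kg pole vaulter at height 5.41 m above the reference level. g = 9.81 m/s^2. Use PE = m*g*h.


PE = m * g * h
PE = 113.74 * 9.81 * 5.41
PE = 1115.7894 * 5.41 = 6036.4207 J

6036.4207 J


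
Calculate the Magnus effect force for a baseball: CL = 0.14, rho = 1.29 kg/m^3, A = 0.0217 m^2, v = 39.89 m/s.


FM = 0.5 * CL * rho * A * v^2
FM = 0.5 * 0.14 * 1.29 * 0.0217 * 39.89^2
v^2 = 1591.2121
FM = 0.5 * 0.14 * 1.29 * 0.0217 * 1591.2121 = 3.118 N

3.118 N


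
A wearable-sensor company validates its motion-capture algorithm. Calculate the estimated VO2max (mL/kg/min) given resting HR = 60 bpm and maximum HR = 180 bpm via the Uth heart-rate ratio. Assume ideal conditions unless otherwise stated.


VO2max = 15.3 * HRmax / HRrest
VO2max = 15.3 * 180 / 60
VO2max = 2754 / 60 = 45.9 mL/kg/min

45.9 mL/kg/min


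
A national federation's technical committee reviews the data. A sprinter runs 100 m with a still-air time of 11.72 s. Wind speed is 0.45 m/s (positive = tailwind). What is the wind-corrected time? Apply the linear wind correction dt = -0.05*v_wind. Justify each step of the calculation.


dt = -0.05 * v_wind = -0.05 * 0.45 = -0.0225 s
t_corrected = t_still + dt = 11.72 + (-0.0225)
t_corrected = 11.6975 s

11.6975 s


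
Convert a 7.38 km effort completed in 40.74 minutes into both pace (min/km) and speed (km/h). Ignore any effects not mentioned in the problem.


Pace = time / distance = 40.74 min / 7.38 km = 5.5203 min/km
Speed = distance / time_in_hours = 7.38 / 0.679 hr
Speed = 10.8689 km/h

5.5203 min/km, 10.8689 km/h


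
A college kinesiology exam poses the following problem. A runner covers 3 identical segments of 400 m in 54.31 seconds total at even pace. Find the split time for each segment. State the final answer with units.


Split time = total_time / n_laps = 54.31 / 3
Split time = 18.1033 s per lap

18.1033 s


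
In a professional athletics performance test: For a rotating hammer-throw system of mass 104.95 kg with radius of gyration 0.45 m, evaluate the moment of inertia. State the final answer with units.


I = m * k^2
I = 104.95 * 0.45^2
I = 104.95 * 0.2025 = 21.2524 kg*m^2

21.2524 kg*m^2


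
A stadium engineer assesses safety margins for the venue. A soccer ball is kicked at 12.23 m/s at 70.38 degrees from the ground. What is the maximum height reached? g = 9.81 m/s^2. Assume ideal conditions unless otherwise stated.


H = (v*sin(theta))^2 / (2*g)
vy = v*sin(theta) = 12.23 * sin(70.38 deg) = 11.5199 m/s
H = vy^2 / (2*g) = 132.7088 / (2*9.81)
H = 132.7088 / 19.62 = 6.764 m

6.764 m


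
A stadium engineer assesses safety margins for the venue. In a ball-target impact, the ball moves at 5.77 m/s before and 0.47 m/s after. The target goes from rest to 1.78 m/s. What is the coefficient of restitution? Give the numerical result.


e = (v2_after - v1_after) / (v1_before - v2_before)
Numerator = 1.78 - 0.47 = 1.31
Denominator = 5.77 - 0 = 5.77
e = 1.31 / 5.77 = 0.227

0.227


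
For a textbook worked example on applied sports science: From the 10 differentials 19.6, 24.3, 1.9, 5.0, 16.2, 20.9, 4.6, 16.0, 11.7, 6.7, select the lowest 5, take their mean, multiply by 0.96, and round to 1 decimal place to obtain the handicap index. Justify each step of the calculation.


All differentials: 19.6, 24.3, 1.9, 5.0, 16.2, 20.9, 4.6, 16.0, 11.7, 6.7
Sorted: 1.9, 4.6, 5.0, 6.7, 11.7, 16.0, 16.2, 19.6, 20.9, 24.3
Best 5: 1.9, 4.6, 5.0, 6.7, 11.7
Average of best = 29.9 / 5 = 5.98
Raw index = 5.98 * 0.96 = 5.7408
Handicap index = round(5.7408, 1) = 5.7

5.7


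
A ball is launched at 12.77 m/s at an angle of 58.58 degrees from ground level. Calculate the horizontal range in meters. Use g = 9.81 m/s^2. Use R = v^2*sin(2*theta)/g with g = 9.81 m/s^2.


R = v^2 * sin(2*theta) / g
Convert angle to radians: theta = 58.58 deg = 1.0224 rad
sin(2*theta) = sin(2.0448) = 0.8897
R = 12.77^2 * 0.8897 / 9.81
R = 163.0729 * 0.8897 / 9.81 = 14.7902 m

14.7902 m


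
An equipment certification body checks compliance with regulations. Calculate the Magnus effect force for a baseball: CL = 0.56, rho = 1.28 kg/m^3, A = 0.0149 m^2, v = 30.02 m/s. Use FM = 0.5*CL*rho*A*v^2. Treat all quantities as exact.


FM = 0.5 * CL * rho * A * v^2
FM = 0.5 * 0.56 * 1.28 * 0.0149 * 30.02^2
v^2 = 901.2004
FM = 0.5 * 0.56 * 1.28 * 0.0149 * 901.2004 = 4.8126 N

4.8126 N


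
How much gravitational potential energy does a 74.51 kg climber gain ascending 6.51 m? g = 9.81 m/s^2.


PE = m * g * h
PE = 74.51 * 9.81 * 6.51
PE = 730.9431 * 6.51 = 4758.4396 J

4758.4396 J


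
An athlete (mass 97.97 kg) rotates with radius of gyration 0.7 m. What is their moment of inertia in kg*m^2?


I = m * k^2
I = 97.97 * 0.7^2
I = 97.97 * 0.49 = 48.0053 kg*m^2

48.0053 kg*m^2


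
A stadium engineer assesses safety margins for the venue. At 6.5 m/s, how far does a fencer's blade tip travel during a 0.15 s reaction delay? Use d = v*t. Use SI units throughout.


d = v * t
d = 6.5 * 0.15
d = 0.975 m

0.975 m


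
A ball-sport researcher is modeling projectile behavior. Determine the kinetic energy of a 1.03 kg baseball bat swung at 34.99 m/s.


KE = 0.5 * m * v^2
KE = 0.5 * 1.03 * 34.99^2
KE = 0.5 * 1.03 * 1224.3001 = 630.5146 J

630.5146 J


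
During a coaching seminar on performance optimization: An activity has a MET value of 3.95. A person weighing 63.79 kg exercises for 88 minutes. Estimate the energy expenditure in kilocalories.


kcal = MET * mass * time_hr
Convert time: 88 min = 1.4667 hr
kcal = 3.95 * 63.79 * 1.4667
kcal = 369.5567 kcal

369.5567 kcal


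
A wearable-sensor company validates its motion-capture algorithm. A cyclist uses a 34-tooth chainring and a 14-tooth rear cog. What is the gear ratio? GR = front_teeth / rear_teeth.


GR = front_teeth / rear_teeth
GR = 34 / 14
GR = 2.4286

2.4286


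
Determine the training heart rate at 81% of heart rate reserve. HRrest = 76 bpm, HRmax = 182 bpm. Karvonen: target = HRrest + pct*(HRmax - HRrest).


Target = HRrest + pct*(HRmax - HRrest)
Heart rate reserve = HRmax - HRrest = 182 - 76 = 106 bpm
Fraction = 81% = 0.81
Target = 76 + 0.81 * 106
Target = 76 + 85.86 = 161.86 bpm

161.86 bpm


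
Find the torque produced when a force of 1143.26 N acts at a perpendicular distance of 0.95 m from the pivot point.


tau = F * d
tau = 1143.26 * 0.95
tau = 1086.097 N*m

1086.097 N*m


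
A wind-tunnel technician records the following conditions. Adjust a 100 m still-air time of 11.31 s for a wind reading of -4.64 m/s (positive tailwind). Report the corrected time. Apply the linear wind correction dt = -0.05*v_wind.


dt = -0.05 * v_wind = -0.05 * -4.64 = 0.232 s
t_corrected = t_still + dt = 11.31 + (0.232)
t_corrected = 11.542 s

11.542 s


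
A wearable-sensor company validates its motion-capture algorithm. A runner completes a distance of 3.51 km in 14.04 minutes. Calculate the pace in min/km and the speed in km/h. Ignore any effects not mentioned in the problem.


Pace = time / distance = 14.04 min / 3.51 km = 4 min/km
Speed = distance / time_in_hours = 3.51 / 0.234 hr
Speed = 15 km/h

4 min/km, 15 km/h


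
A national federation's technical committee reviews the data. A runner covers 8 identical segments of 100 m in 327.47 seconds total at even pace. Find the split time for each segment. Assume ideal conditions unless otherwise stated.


Split time = total_time / n_laps = 327.47 / 8
Split time = 40.9338 s per lap

40.9338 s


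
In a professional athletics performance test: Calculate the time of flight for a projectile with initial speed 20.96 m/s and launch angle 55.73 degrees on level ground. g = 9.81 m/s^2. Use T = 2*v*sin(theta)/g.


T = 2*v*sin(theta)/g
sin(theta) = sin(55.73 deg) = 0.8264
T = 2*20.96*0.8264 / 9.81
T = 34.6424 / 9.81 = 3.5313 s

3.5313 s


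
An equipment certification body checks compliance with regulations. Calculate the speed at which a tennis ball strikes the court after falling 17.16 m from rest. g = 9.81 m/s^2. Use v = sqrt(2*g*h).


v = sqrt(2 * g * h)
v = sqrt(2 * 9.81 * 17.16)
v = sqrt(336.6792) = 18.3488 m/s

18.3488 m/s


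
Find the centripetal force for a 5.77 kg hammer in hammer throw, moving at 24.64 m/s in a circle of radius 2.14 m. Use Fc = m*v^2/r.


Fc = m * v^2 / r
v^2 = 24.64^2 = 607.1296
Fc = 5.77 * 607.1296 / 2.14
Fc = 3503.1378 / 2.14 = 1636.9803 N

1636.9803 N


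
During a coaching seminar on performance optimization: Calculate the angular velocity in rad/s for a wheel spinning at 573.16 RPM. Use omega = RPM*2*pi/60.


omega = RPM * 2 * pi / 60
omega = 573.16 * 2 * 3.14159 / 60
omega = 3601.2705 / 60 = 60.0212 rad/s

60.0212 rad/s


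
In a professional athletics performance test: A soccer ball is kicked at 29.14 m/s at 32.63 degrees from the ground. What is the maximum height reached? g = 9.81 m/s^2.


H = (v*sin(theta))^2 / (2*g)
vy = v*sin(theta) = 29.14 * sin(32.63 deg) = 15.7126 m/s
H = vy^2 / (2*g) = 246.8868 / (2*9.81)
H = 246.8868 / 19.62 = 12.5834 m

12.5834 m


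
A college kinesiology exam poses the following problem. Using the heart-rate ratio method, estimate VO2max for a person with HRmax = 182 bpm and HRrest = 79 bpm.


VO2max = 15.3 * HRmax / HRrest
VO2max = 15.3 * 182 / 79
VO2max = 2784.6 / 79 = 35.2481 mL/kg/min

35.2481 mL/kg/min


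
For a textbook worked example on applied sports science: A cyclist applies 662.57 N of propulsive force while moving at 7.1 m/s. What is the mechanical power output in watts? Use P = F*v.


P = F * v
P = 662.57 * 7.1
P = 4704.247 W

4704.247 W


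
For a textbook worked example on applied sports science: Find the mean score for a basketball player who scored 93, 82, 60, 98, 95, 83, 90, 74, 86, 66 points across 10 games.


Average = sum / n
Sum = 827
Average = 827 / 10 = 82.7

82.7


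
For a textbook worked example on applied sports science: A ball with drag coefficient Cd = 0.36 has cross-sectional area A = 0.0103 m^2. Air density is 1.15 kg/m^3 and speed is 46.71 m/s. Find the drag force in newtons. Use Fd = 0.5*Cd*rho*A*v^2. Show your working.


Fd = 0.5 * Cd * rho * A * v^2
Fd = 0.5 * 0.36 * 1.15 * 0.0103 * 46.71^2
v^2 = 2181.8241
Fd = 0.5 * 0.36 * 1.15 * 0.0103 * 2181.8241 = 4.6519 N

4.6519 N


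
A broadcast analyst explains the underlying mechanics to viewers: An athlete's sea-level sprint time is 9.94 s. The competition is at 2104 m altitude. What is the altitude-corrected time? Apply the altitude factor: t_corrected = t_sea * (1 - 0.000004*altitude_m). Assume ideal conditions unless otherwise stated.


Correction factor = 1 - 0.000004 * 2104 = 0.991584
t_corrected = t_sea * factor = 9.94 * 0.991584
t_corrected = 9.8563 s

9.8563 s


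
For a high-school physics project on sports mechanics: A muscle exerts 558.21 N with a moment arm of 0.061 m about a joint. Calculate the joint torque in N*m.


tau = F * d
tau = 558.21 * 0.061
tau = 34.0508 N*m

34.0508 N*m


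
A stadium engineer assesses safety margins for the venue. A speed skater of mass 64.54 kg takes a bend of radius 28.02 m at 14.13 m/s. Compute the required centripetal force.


Fc = m * v^2 / r
v^2 = 14.13^2 = 199.6569
Fc = 64.54 * 199.6569 / 28.02
Fc = 12885.8563 / 28.02 = 459.8807 N

459.8807 N


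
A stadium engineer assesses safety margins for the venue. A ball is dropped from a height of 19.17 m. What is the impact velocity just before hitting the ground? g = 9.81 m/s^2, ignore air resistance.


v = sqrt(2 * g * h)
v = sqrt(2 * 9.81 * 19.17)
v = sqrt(376.1154) = 19.3937 m/s

19.3937 m/s


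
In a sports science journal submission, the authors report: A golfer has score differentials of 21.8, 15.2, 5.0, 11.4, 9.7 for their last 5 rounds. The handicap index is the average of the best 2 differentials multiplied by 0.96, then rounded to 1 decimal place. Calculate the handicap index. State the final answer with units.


All differentials: 21.8, 15.2, 5.0, 11.4, 9.7
Sorted: 5.0, 9.7, 11.4, 15.2, 21.8
Best 2: 5.0, 9.7
Average of best = 14.7 / 2 = 7.35
Raw index = 7.35 * 0.96 = 7.056
Handicap index = round(7.056, 1) = 7.1

7.1


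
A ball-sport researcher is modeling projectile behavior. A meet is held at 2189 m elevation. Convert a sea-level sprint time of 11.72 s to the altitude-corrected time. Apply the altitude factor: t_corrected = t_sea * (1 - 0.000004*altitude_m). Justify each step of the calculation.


Correction factor = 1 - 0.000004 * 2189 = 0.991244
t_corrected = t_sea * factor = 11.72 * 0.991244
t_corrected = 11.6174 s

11.6174 s


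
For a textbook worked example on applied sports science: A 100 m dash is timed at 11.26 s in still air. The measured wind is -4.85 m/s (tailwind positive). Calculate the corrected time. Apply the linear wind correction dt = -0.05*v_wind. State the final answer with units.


dt = -0.05 * v_wind = -0.05 * -4.85 = 0.2425 s
t_corrected = t_still + dt = 11.26 + (0.2425)
t_corrected = 11.5025 s

11.5025 s


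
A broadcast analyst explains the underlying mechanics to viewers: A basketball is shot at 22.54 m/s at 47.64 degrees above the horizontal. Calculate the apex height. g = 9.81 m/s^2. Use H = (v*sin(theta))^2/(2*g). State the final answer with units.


H = (v*sin(theta))^2 / (2*g)
vy = v*sin(theta) = 22.54 * sin(47.64 deg) = 16.6554 m/s
H = vy^2 / (2*g) = 277.402 / (2*9.81)
H = 277.402 / 19.62 = 14.1387 m

14.1387 m


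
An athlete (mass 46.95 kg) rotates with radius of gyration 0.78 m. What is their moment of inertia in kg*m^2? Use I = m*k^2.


I = m * k^2
I = 46.95 * 0.78^2
I = 46.95 * 0.6084 = 28.5644 kg*m^2

28.5644 kg*m^2


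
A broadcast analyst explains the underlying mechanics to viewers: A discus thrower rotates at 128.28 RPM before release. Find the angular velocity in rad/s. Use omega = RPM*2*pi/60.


omega = RPM * 2 * pi / 60
omega = 128.28 * 2 * 3.14159 / 60
omega = 806.007 / 60 = 13.4335 rad/s

13.4335 rad/s


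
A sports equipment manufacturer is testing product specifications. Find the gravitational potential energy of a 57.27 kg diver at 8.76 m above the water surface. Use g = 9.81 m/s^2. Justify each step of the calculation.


PE = m * g * h
PE = 57.27 * 9.81 * 8.76
PE = 561.8187 * 8.76 = 4921.5318 J

4921.5318 J


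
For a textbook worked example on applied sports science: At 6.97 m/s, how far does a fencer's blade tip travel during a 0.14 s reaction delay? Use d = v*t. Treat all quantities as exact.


d = v * t
d = 6.97 * 0.14
d = 0.9758 m

0.9758 m


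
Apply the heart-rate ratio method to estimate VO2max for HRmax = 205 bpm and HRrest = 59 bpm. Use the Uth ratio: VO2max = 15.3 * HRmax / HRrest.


VO2max = 15.3 * HRmax / HRrest
VO2max = 15.3 * 205 / 59
VO2max = 3136.5 / 59 = 53.161 mL/kg/min

53.161 mL/kg/min


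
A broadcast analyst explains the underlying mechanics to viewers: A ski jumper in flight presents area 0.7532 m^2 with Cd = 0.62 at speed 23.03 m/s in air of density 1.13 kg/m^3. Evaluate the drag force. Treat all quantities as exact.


Fd = 0.5 * Cd * rho * A * v^2
Fd = 0.5 * 0.62 * 1.13 * 0.7532 * 23.03^2
v^2 = 530.3809
Fd = 0.5 * 0.62 * 1.13 * 0.7532 * 530.3809 = 139.9389 N

139.9389 N


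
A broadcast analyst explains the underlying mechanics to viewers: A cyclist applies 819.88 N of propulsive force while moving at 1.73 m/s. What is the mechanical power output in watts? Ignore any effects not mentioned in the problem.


P = F * v
P = 819.88 * 1.73
P = 1418.3924 W

1418.3924 W


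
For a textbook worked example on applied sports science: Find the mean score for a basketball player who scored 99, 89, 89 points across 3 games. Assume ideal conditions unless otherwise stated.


Average = sum / n
Sum = 277
Average = 277 / 3 = 92.3333

92.3333


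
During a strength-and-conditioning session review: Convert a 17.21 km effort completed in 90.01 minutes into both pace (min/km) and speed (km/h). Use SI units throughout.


Pace = time / distance = 90.01 min / 17.21 km = 5.2301 min/km
Speed = distance / time_in_hours = 17.21 / 1.5002 hr
Speed = 11.4721 km/h

5.2301 min/km, 11.4721 km/h


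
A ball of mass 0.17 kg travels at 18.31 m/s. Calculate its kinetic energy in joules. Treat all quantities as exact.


KE = 0.5 * m * v^2
KE = 0.5 * 0.17 * 18.31^2
KE = 0.5 * 0.17 * 335.2561 = 28.4968 J

28.4968 J


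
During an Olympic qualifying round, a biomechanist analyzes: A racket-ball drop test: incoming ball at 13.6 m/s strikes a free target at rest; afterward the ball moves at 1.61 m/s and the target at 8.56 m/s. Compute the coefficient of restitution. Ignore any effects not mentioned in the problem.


e = (v2_after - v1_after) / (v1_before - v2_before)
Numerator = 8.56 - 1.61 = 6.95
Denominator = 13.6 - 0 = 13.6
e = 6.95 / 13.6 = 0.511

0.511


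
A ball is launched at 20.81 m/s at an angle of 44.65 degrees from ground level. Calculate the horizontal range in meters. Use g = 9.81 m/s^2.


R = v^2 * sin(2*theta) / g
Convert angle to radians: theta = 44.65 deg = 0.7793 rad
sin(2*theta) = sin(1.5586) = 0.9999
R = 20.81^2 * 0.9999 / 9.81
R = 433.0561 * 0.9999 / 9.81 = 44.1411 m

44.1411 m


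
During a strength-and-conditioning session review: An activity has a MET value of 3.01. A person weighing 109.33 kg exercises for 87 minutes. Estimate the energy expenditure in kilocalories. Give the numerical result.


kcal = MET * mass * time_hr
Convert time: 87 min = 1.45 hr
kcal = 3.01 * 109.33 * 1.45
kcal = 477.1708 kcal

477.1708 kcal


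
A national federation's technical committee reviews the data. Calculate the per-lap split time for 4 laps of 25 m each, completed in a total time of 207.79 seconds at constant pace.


Split time = total_time / n_laps = 207.79 / 4
Split time = 51.9475 s per lap

51.9475 s


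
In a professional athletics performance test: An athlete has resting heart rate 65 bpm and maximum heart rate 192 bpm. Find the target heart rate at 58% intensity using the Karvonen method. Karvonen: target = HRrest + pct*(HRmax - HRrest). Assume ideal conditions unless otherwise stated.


Target = HRrest + pct*(HRmax - HRrest)
Heart rate reserve = HRmax - HRrest = 192 - 65 = 127 bpm
Fraction = 58% = 0.58
Target = 65 + 0.58 * 127
Target = 65 + 73.66 = 138.66 bpm

138.66 bpm


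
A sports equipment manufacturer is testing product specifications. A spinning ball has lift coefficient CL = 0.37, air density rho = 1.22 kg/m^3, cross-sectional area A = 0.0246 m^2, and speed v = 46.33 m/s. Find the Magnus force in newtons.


FM = 0.5 * CL * rho * A * v^2
FM = 0.5 * 0.37 * 1.22 * 0.0246 * 46.33^2
v^2 = 2146.4689
FM = 0.5 * 0.37 * 1.22 * 0.0246 * 2146.4689 = 11.9177 N

11.9177 N


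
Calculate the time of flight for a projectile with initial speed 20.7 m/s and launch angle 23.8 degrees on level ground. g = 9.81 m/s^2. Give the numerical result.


T = 2*v*sin(theta)/g
sin(theta) = sin(23.8 deg) = 0.4035
T = 2*20.7*0.4035 / 9.81
T = 16.7068 / 9.81 = 1.703 s

1.703 s


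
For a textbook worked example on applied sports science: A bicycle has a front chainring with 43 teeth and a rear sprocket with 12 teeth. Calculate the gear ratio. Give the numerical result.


GR = front_teeth / rear_teeth
GR = 43 / 12
GR = 3.5833

3.5833


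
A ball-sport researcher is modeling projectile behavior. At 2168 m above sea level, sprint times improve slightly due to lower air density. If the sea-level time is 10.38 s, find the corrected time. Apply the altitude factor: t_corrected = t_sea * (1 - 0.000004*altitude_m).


Correction factor = 1 - 0.000004 * 2168 = 0.991328
t_corrected = t_sea * factor = 10.38 * 0.991328
t_corrected = 10.29 s

10.29 s


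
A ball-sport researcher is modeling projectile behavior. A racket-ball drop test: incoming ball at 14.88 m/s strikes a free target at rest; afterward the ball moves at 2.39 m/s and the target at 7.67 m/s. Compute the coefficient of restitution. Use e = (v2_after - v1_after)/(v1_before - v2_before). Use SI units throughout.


e = (v2_after - v1_after) / (v1_before - v2_before)
Numerator = 7.67 - 2.39 = 5.28
Denominator = 14.88 - 0 = 14.88
e = 5.28 / 14.88 = 0.3548

0.3548


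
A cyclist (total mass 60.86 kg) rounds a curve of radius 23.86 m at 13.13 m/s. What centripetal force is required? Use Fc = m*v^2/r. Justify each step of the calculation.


Fc = m * v^2 / r
v^2 = 13.13^2 = 172.3969
Fc = 60.86 * 172.3969 / 23.86
Fc = 10492.0753 / 23.86 = 439.7349 N

439.7349 N


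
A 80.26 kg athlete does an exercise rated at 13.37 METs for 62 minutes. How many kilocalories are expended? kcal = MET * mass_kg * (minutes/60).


kcal = MET * mass * time_hr
Convert time: 62 min = 1.0333 hr
kcal = 13.37 * 80.26 * 1.0333
kcal = 1108.8454 kcal

1108.8454 kcal


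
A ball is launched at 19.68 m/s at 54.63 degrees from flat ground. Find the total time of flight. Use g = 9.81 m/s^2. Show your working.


T = 2*v*sin(theta)/g
sin(theta) = sin(54.63 deg) = 0.8154
T = 2*19.68*0.8154 / 9.81
T = 32.0954 / 9.81 = 3.2717 s

3.2717 s


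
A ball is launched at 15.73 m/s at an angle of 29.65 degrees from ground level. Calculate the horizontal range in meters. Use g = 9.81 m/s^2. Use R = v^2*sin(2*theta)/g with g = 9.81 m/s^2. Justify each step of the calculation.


R = v^2 * sin(2*theta) / g
Convert angle to radians: theta = 29.65 deg = 0.5175 rad
sin(2*theta) = sin(1.035) = 0.8599
R = 15.73^2 * 0.8599 / 9.81
R = 247.4329 * 0.8599 / 9.81 = 21.6876 m

21.6876 m


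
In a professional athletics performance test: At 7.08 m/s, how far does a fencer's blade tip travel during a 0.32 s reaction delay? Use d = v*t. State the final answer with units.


d = v * t
d = 7.08 * 0.32
d = 2.2656 m

2.2656 m


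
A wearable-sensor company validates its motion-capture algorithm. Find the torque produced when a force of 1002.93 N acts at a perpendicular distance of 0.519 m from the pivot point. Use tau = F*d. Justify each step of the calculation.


tau = F * d
tau = 1002.93 * 0.519
tau = 520.5207 N*m

520.5207 N*m


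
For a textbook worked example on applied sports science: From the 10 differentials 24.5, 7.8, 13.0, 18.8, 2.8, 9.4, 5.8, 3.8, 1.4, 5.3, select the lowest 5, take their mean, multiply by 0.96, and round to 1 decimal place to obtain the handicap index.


All differentials: 24.5, 7.8, 13.0, 18.8, 2.8, 9.4, 5.8, 3.8, 1.4, 5.3
Sorted: 1.4, 2.8, 3.8, 5.3, 5.8, 7.8, 9.4, 13.0, 18.8, 24.5
Best 5: 1.4, 2.8, 3.8, 5.3, 5.8
Average of best = 19.1 / 5 = 3.82
Raw index = 3.82 * 0.96 = 3.6672
Handicap index = round(3.6672, 1) = 3.7

3.7


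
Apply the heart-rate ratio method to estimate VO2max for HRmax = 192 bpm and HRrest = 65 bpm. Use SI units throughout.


VO2max = 15.3 * HRmax / HRrest
VO2max = 15.3 * 192 / 65
VO2max = 2937.6 / 65 = 45.1938 mL/kg/min

45.1938 mL/kg/min


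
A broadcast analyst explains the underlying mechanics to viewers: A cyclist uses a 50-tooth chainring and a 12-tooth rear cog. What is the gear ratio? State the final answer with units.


GR = front_teeth / rear_teeth
GR = 50 / 12
GR = 4.1667

4.1667


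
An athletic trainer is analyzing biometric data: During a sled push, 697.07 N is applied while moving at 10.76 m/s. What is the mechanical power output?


P = F * v
P = 697.07 * 10.76
P = 7500.4732 W

7500.4732 W


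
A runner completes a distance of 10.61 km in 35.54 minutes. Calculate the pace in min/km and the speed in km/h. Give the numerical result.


Pace = time / distance = 35.54 min / 10.61 km = 3.3497 min/km
Speed = distance / time_in_hours = 10.61 / 0.5923 hr
Speed = 17.9122 km/h

3.3497 min/km, 17.9122 km/h


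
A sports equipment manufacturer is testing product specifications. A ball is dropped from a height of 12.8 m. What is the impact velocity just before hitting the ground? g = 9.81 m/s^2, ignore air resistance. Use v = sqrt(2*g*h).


v = sqrt(2 * g * h)
v = sqrt(2 * 9.81 * 12.8)
v = sqrt(251.136) = 15.8473 m/s

15.8473 m/s


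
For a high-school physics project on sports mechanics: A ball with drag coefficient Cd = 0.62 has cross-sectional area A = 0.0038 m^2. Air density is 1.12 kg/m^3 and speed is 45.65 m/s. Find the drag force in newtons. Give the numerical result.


Fd = 0.5 * Cd * rho * A * v^2
Fd = 0.5 * 0.62 * 1.12 * 0.0038 * 45.65^2
v^2 = 2083.9225
Fd = 0.5 * 0.62 * 1.12 * 0.0038 * 2083.9225 = 2.7494 N

2.7494 N


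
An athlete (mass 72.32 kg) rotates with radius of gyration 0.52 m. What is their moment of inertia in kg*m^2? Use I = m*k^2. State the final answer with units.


I = m * k^2
I = 72.32 * 0.52^2
I = 72.32 * 0.2704 = 19.5553 kg*m^2

19.5553 kg*m^2


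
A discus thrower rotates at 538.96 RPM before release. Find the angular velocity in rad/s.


omega = RPM * 2 * pi / 60
omega = 538.96 * 2 * 3.14159 / 60
omega = 3386.3856 / 60 = 56.4398 rad/s

56.4398 rad/s


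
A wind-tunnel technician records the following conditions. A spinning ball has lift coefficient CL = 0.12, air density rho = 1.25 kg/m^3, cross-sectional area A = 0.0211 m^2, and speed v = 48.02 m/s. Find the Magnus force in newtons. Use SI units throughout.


FM = 0.5 * CL * rho * A * v^2
FM = 0.5 * 0.12 * 1.25 * 0.0211 * 48.02^2
v^2 = 2305.9204
FM = 0.5 * 0.12 * 1.25 * 0.0211 * 2305.9204 = 3.6491 N

3.6491 N


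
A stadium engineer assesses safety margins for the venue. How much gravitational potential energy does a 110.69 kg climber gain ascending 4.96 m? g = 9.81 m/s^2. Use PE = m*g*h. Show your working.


PE = m * g * h
PE = 110.69 * 9.81 * 4.96
PE = 1085.8689 * 4.96 = 5385.9097 J

5385.9097 J


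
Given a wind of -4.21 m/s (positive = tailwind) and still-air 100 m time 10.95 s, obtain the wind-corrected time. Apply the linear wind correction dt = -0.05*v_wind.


dt = -0.05 * v_wind = -0.05 * -4.21 = 0.2105 s
t_corrected = t_still + dt = 10.95 + (0.2105)
t_corrected = 11.1605 s

11.1605 s


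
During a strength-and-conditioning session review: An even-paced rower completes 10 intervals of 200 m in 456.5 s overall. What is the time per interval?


Split time = total_time / n_laps = 456.5 / 10
Split time = 45.65 s per lap

45.65 s


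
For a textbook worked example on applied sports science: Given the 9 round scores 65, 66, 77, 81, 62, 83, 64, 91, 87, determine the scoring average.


Average = sum / n
Sum = 676
Average = 676 / 9 = 75.1111

75.1111


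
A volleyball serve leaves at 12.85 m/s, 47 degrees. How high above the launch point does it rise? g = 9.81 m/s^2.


H = (v*sin(theta))^2 / (2*g)
vy = v*sin(theta) = 12.85 * sin(47 deg) = 9.3979 m/s
H = vy^2 / (2*g) = 88.3204 / (2*9.81)
H = 88.3204 / 19.62 = 4.5016 m

4.5016 m


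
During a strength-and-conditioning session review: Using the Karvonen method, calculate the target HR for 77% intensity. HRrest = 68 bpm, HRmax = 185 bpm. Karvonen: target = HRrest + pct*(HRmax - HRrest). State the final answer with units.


Target = HRrest + pct*(HRmax - HRrest)
Heart rate reserve = HRmax - HRrest = 185 - 68 = 117 bpm
Fraction = 77% = 0.77
Target = 68 + 0.77 * 117
Target = 68 + 90.09 = 158.09 bpm

158.09 bpm


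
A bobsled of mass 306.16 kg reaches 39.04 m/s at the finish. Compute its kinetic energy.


KE = 0.5 * m * v^2
KE = 0.5 * 306.16 * 39.04^2
KE = 0.5 * 306.16 * 1524.1216 = 233312.5345 J

233312.5345 J


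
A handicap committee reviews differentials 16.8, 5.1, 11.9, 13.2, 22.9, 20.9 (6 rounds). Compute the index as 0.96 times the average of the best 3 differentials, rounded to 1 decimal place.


All differentials: 16.8, 5.1, 11.9, 13.2, 22.9, 20.9
Sorted: 5.1, 11.9, 13.2, 16.8, 20.9, 22.9
Best 3: 5.1, 11.9, 13.2
Average of best = 30.2 / 3 = 10.0667
Raw index = 10.0667 * 0.96 = 9.664
Handicap index = round(9.664, 1) = 9.7

9.7


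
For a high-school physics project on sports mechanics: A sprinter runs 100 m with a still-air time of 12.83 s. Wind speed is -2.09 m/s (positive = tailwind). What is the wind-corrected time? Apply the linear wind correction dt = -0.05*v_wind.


dt = -0.05 * v_wind = -0.05 * -2.09 = 0.1045 s
t_corrected = t_still + dt = 12.83 + (0.1045)
t_corrected = 12.9345 s

12.9345 s


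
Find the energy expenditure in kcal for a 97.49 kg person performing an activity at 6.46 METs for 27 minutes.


kcal = MET * mass * time_hr
Convert time: 27 min = 0.45 hr
kcal = 6.46 * 97.49 * 0.45
kcal = 283.4034 kcal

283.4034 kcal


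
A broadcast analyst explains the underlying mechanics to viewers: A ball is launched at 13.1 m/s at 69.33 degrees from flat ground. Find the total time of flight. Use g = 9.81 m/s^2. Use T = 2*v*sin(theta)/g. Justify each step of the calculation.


T = 2*v*sin(theta)/g
sin(theta) = sin(69.33 deg) = 0.9356
T = 2*13.1*0.9356 / 9.81
T = 24.5135 / 9.81 = 2.4988 s

2.4988 s


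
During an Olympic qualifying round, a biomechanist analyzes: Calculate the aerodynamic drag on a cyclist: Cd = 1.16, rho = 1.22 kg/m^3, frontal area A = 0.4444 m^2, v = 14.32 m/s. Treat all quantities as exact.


Fd = 0.5 * Cd * rho * A * v^2
Fd = 0.5 * 1.16 * 1.22 * 0.4444 * 14.32^2
v^2 = 205.0624
Fd = 0.5 * 1.16 * 1.22 * 0.4444 * 205.0624 = 64.4834 N

64.4834 N


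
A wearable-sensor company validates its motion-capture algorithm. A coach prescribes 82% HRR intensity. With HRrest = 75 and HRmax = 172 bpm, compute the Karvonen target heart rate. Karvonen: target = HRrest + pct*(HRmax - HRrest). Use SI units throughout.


Target = HRrest + pct*(HRmax - HRrest)
Heart rate reserve = HRmax - HRrest = 172 - 75 = 97 bpm
Fraction = 82% = 0.82
Target = 75 + 0.82 * 97
Target = 75 + 79.54 = 154.54 bpm

154.54 bpm


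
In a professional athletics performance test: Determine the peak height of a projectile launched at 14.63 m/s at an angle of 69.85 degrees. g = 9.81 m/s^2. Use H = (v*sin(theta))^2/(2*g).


H = (v*sin(theta))^2 / (2*g)
vy = v*sin(theta) = 14.63 * sin(69.85 deg) = 13.7346 m/s
H = vy^2 / (2*g) = 188.638 / (2*9.81)
H = 188.638 / 19.62 = 9.6146 m

9.6146 m


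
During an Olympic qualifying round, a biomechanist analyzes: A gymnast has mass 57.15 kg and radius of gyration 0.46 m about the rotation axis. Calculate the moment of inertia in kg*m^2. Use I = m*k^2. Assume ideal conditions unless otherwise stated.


I = m * k^2
I = 57.15 * 0.46^2
I = 57.15 * 0.2116 = 12.0929 kg*m^2

12.0929 kg*m^2


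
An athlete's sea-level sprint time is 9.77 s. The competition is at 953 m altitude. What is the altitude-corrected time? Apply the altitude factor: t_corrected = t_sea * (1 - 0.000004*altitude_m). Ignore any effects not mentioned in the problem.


Correction factor = 1 - 0.000004 * 953 = 0.996188
t_corrected = t_sea * factor = 9.77 * 0.996188
t_corrected = 9.7328 s

9.7328 s


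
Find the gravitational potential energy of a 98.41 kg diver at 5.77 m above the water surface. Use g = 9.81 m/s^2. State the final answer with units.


PE = m * g * h
PE = 98.41 * 9.81 * 5.77
PE = 965.4021 * 5.77 = 5570.3701 J

5570.3701 J


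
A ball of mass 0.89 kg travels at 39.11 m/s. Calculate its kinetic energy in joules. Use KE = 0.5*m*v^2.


KE = 0.5 * m * v^2
KE = 0.5 * 0.89 * 39.11^2
KE = 0.5 * 0.89 * 1529.5921 = 680.6685 J

680.6685 J


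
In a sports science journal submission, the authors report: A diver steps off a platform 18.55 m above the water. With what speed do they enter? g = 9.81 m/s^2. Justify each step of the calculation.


v = sqrt(2 * g * h)
v = sqrt(2 * 9.81 * 18.55)
v = sqrt(363.951) = 19.0775 m/s

19.0775 m/s


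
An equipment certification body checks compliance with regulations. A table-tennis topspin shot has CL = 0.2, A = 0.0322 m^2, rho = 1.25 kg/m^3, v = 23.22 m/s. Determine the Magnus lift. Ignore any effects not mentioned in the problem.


FM = 0.5 * CL * rho * A * v^2
FM = 0.5 * 0.2 * 1.25 * 0.0322 * 23.22^2
v^2 = 539.1684
FM = 0.5 * 0.2 * 1.25 * 0.0322 * 539.1684 = 2.1702 N

2.1702 N


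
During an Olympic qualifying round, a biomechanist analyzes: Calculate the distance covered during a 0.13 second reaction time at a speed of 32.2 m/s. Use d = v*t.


d = v * t
d = 32.2 * 0.13
d = 4.186 m

4.186 m


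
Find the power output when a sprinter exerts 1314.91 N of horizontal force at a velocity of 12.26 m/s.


P = F * v
P = 1314.91 * 12.26
P = 16120.7966 W

16120.7966 W


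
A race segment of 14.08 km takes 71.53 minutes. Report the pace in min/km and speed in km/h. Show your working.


Pace = time / distance = 71.53 min / 14.08 km = 5.0803 min/km
Speed = distance / time_in_hours = 14.08 / 1.1922 hr
Speed = 11.8104 km/h

5.0803 min/km, 11.8104 km/h


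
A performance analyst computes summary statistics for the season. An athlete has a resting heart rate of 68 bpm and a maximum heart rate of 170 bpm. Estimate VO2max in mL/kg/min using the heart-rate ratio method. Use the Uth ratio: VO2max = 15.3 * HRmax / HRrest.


VO2max = 15.3 * HRmax / HRrest
VO2max = 15.3 * 170 / 68
VO2max = 2601 / 68 = 38.25 mL/kg/min

38.25 mL/kg/min


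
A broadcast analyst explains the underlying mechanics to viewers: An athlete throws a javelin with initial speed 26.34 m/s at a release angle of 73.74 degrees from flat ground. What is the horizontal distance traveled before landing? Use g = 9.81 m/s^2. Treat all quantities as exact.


R = v^2 * sin(2*theta) / g
Convert angle to radians: theta = 73.74 deg = 1.287 rad
sin(2*theta) = sin(2.574) = 0.5376
R = 26.34^2 * 0.5376 / 9.81
R = 693.7956 * 0.5376 / 9.81 = 38.0204 m

38.0204 m


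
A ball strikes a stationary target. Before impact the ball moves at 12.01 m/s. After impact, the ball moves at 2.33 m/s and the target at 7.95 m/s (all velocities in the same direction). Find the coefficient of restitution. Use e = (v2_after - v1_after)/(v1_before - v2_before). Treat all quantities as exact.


e = (v2_after - v1_after) / (v1_before - v2_before)
Numerator = 7.95 - 2.33 = 5.62
Denominator = 12.01 - 0 = 12.01
e = 5.62 / 12.01 = 0.4679

0.4679


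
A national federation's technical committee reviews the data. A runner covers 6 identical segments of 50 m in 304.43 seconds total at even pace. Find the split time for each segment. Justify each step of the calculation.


Split time = total_time / n_laps = 304.43 / 6
Split time = 50.7383 s per lap

50.7383 s


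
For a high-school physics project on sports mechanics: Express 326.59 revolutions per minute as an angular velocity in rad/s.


omega = RPM * 2 * pi / 60
omega = 326.59 * 2 * 3.14159 / 60
omega = 2052.0255 / 60 = 34.2004 rad/s

34.2004 rad/s


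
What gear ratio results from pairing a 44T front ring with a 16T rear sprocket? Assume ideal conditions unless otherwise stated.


GR = front_teeth / rear_teeth
GR = 44 / 16
GR = 2.75

2.75


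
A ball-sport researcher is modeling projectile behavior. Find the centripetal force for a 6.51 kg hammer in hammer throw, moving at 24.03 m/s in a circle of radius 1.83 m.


Fc = m * v^2 / r
v^2 = 24.03^2 = 577.4409
Fc = 6.51 * 577.4409 / 1.83
Fc = 3759.1403 / 1.83 = 2054.175 N

2054.175 N


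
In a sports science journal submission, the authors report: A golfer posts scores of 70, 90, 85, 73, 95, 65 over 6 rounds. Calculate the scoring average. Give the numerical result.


Average = sum / n
Sum = 478
Average = 478 / 6 = 79.6667

79.6667


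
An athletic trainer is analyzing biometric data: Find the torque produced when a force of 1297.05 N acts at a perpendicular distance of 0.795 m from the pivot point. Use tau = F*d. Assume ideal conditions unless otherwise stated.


tau = F * d
tau = 1297.05 * 0.795
tau = 1031.1547 N*m

1031.1547 N*m


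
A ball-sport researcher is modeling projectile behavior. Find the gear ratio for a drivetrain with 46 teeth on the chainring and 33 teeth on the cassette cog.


GR = front_teeth / rear_teeth
GR = 46 / 33
GR = 1.3939

1.3939


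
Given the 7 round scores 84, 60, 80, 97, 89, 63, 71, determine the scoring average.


Average = sum / n
Sum = 544
Average = 544 / 7 = 77.7143

77.7143


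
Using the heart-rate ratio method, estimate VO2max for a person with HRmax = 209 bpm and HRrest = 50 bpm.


VO2max = 15.3 * HRmax / HRrest
VO2max = 15.3 * 209 / 50
VO2max = 3197.7 / 50 = 63.954 mL/kg/min

63.954 mL/kg/min


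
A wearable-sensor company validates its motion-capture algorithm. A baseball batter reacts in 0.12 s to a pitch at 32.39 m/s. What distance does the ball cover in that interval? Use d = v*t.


d = v * t
d = 32.39 * 0.12
d = 3.8868 m

3.8868 m


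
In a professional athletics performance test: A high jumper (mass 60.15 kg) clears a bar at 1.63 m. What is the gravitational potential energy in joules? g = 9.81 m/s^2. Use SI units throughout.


PE = m * g * h
PE = 60.15 * 9.81 * 1.63
PE = 590.0715 * 1.63 = 961.8165 J

961.8165 J


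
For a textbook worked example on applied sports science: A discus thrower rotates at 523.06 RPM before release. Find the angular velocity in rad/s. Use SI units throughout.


omega = RPM * 2 * pi / 60
omega = 523.06 * 2 * 3.14159 / 60
omega = 3286.4829 / 60 = 54.7747 rad/s

54.7747 rad/s


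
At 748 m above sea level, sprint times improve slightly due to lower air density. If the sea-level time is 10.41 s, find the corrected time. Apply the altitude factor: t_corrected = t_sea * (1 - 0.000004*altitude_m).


Correction factor = 1 - 0.000004 * 748 = 0.997008
t_corrected = t_sea * factor = 10.41 * 0.997008
t_corrected = 10.3789 s

10.3789 s
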